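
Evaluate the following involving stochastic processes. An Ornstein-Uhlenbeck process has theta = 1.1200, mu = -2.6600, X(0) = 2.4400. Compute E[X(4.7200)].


E[X(t)] = mu + (X(0) - mu)*exp(-theta*t)
= -2.6600 + (2.4400 - -2.6600)*exp(-1.1200*4.7200)
= -2.6600 + 5.1000 * 0.0051
= -2.6342

-2.6342


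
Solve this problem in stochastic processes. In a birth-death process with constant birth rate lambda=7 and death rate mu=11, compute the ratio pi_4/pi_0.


For birth-death process, pi_n/pi_0 = (lambda/mu)^n
= (7/11)^4
= 0.1640

0.1640


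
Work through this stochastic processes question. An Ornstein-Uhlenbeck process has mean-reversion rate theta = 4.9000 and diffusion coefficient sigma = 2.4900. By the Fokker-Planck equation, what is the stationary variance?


Stationary variance = sigma^2 / (2*theta)
= 2.4900^2 / (2*4.9000)
= 6.2001 / 9.8000
= 0.6327

0.6327


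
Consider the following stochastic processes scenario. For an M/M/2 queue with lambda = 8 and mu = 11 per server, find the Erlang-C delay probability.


a = lambda/mu = 0.7273
rho = a/c = 0.3636
Erlang-C formula applied:
C(c,a) = 0.1939

0.1939


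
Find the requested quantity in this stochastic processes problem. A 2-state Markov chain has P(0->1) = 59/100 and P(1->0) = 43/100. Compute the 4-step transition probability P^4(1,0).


Computing P^4 by matrix multiplication.
P = [[0.4100, 0.5900], [0.4300, 0.5700]]
After raising P to the power 4:
P^4(1,0) = 0.4216

0.4216


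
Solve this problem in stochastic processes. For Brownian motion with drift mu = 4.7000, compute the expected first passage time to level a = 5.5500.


Expected first passage time = a/mu
= 5.5500/4.7000
= 1.1809

1.1809


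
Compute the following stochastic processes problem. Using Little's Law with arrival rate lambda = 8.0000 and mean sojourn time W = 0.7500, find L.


Little's Law: L = lambda * W
= 8.0000 * 0.7500
= 6.0000

6.0000


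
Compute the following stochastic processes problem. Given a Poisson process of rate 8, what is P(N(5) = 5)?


P(N(t)=k) = (lambda*t)^k * exp(-lambda*t) / k!
lambda*t = 40
= 40^5 * exp(-40) / 5!
= 102400000 * 4.2484e-18 / 120
= 3.6253e-12

3.6253e-12


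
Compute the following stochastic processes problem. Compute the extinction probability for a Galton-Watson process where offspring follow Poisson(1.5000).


Since mu = 1.5000 > 1, extinction prob q < 1.
Solve s = exp(mu*(s-1)) iteratively.
q = 0.4172

0.4172


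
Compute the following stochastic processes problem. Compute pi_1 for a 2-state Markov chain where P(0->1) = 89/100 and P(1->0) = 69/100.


Stationary distribution: pi_0 = p10/(p01+p10), pi_1 = p01/(p01+p10)
p01 = 0.8900, p10 = 0.6900
pi_1 = 0.5633

0.5633


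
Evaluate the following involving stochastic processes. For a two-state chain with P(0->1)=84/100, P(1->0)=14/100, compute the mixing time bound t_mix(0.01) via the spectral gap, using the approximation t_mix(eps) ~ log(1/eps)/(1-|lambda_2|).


lambda_2 = |1 - p01 - p10| = |1 - 0.8400 - 0.1400| = 0.0200
t_mix ~ log(1/eps)/(1 - |lambda_2|)
= log(100)/(1 - 0.0200) = 4.6052/0.9800
= 4.6992

4.6992


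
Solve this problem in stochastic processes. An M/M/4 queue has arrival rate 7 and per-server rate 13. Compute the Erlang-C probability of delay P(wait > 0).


a = lambda/mu = 0.5385
rho = a/c = 0.1346
Erlang-C formula applied:
C(c,a) = 0.0024

0.0024


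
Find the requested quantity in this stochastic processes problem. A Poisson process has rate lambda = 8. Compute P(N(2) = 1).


P(N(t)=k) = (lambda*t)^k * exp(-lambda*t) / k!
lambda*t = 16
= 16^1 * exp(-16) / 1!
= 16 * 1.1254e-07 / 1
= 1.8006e-06

1.8006e-06


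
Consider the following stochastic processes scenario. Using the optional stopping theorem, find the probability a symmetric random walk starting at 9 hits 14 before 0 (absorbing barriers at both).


By optional stopping theorem: E(M at tau) = M(0) = 9
P(hit 14)*14 + P(hit 0)*0 = 9
P(hit 14) = (9 - 0)/(14 - 0) = 9/14 = 0.6429

0.6429


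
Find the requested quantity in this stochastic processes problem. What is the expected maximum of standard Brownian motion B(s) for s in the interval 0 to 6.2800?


E(max B(s)) = sqrt(2t/pi)
= sqrt(2*6.2800/pi)
= sqrt(3.9980)
= 1.9995

1.9995


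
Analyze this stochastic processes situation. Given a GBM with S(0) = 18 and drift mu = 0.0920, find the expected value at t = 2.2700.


E[S(t)] = S(0) * exp(mu * t)
= 18 * exp(0.0920 * 2.2700)
= 18 * 1.2322
= 22.1805

22.1805


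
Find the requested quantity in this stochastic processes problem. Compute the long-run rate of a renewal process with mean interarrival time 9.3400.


Long-run renewal rate = 1/E(X)
= 1/9.3400
= 0.1071

0.1071


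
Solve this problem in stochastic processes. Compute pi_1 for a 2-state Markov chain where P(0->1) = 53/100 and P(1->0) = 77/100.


Stationary distribution: pi_0 = p10/(p01+p10), pi_1 = p01/(p01+p10)
p01 = 0.5300, p10 = 0.7700
pi_1 = 0.4077

0.4077


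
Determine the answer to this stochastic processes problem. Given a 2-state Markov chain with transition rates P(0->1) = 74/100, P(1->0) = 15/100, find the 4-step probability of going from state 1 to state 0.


Computing P^4 by matrix multiplication.
P = [[0.2600, 0.7400], [0.1500, 0.8500]]
After raising P to the power 4:
P^4(1,0) = 0.1685

0.1685


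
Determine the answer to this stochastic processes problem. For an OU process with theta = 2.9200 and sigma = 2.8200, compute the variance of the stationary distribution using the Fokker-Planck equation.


Stationary variance = sigma^2 / (2*theta)
= 2.8200^2 / (2*2.9200)
= 7.9524 / 5.8400
= 1.3617

1.3617


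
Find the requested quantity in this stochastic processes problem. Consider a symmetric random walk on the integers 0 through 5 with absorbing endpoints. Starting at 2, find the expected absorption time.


For symmetric RW on 0,...,N with absorbing barriers, E(i) = i*(N-i)
E(2) = 2 * 3 = 6

6


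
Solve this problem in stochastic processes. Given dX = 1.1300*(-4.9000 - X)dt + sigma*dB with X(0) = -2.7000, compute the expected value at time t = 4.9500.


E[X(t)] = mu + (X(0) - mu)*exp(-theta*t)
= -4.9000 + (-2.7000 - -4.9000)*exp(-1.1300*4.9500)
= -4.9000 + 2.2000 * 0.0037
= -4.8918

-4.8918


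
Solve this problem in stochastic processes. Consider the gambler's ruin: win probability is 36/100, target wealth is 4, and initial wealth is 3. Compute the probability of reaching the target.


Gambler's ruin formula:
r = q/p = 0.6400/0.3600 = 1.7778
P(win) = (1 - r^i)/(1 - r^N)
= (1 - 1.7778^3)/(1 - 1.7778^4)
= 0.5138

0.5138


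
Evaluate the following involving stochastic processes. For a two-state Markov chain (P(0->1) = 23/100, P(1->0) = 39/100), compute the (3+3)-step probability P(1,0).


P^6 = P^3 * P^3
Computing via matrix multiplication of the transition matrix.
Entry (1,0) of P^6 = 0.6271

0.6271


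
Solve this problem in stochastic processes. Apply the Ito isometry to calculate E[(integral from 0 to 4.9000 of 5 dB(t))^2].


By Ito isometry: E[(int f dB)^2] = int f^2 dt
= 5^2 * 4.9000
= 25 * 4.9000 = 122.5000

122.5000


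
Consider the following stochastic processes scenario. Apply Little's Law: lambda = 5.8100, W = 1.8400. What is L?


Little's Law: L = lambda * W
= 5.8100 * 1.8400
= 10.6904

10.6904


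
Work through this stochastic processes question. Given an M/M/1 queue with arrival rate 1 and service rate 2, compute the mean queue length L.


rho = 1/2 = 0.5000
L = rho/(1-rho)
= 0.5000/0.5000
= 1.0000

1.0000


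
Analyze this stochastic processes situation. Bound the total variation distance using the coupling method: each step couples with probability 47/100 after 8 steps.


TV distance bound <= (1-delta)^n
= (1 - 0.4700)^8
= 0.5300^8
= 0.0062

0.0062


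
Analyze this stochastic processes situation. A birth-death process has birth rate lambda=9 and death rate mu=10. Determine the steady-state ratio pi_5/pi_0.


For birth-death process, pi_n/pi_0 = (lambda/mu)^n
= (9/10)^5
= 0.5905

0.5905


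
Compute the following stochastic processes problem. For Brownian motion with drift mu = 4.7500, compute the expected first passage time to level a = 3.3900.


Expected first passage time = a/mu
= 3.3900/4.7500
= 0.7137

0.7137


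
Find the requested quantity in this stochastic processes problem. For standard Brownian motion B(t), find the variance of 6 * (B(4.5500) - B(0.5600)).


Var(alpha*(B(t)-B(s))) = alpha^2 * (t-s)
= 6^2 * (4.5500 - 0.5600)
= 36 * 3.9900
= 143.6400

143.6400


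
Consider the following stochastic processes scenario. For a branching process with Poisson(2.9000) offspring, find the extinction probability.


Since mu = 2.9000 > 1, extinction prob q < 1.
Solve s = exp(mu*(s-1)) iteratively.
q = 0.0668

0.0668


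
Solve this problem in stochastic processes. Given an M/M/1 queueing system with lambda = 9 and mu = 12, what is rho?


rho = lambda/mu
= 9/12
= 0.7500

0.7500


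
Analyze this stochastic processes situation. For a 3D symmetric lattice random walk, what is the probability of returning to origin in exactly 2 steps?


P(return in 2 steps) = P(reverse first step) = 1/(2d)
= 1/6
= 0.1667

0.1667


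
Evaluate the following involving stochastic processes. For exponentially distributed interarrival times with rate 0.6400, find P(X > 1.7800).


P(X > t) = exp(-lambda * t)
= exp(-0.6400 * 1.7800)
= exp(-1.1392) = 0.3201

0.3201


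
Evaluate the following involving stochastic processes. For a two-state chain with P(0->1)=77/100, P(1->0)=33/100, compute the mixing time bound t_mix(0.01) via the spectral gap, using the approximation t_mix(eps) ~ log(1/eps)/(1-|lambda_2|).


lambda_2 = |1 - p01 - p10| = |1 - 0.7700 - 0.3300| = 0.1000
t_mix ~ log(1/eps)/(1 - |lambda_2|)
= log(100)/(1 - 0.1000) = 4.6052/0.9000
= 5.1169

5.1169


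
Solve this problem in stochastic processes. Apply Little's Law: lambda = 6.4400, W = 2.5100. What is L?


Little's Law: L = lambda * W
= 6.4400 * 2.5100
= 16.1644

16.1644


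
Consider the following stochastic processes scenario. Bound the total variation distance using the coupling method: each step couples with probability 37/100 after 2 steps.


TV distance bound <= (1-delta)^n
= (1 - 0.3700)^2
= 0.6300^2
= 0.3969

0.3969


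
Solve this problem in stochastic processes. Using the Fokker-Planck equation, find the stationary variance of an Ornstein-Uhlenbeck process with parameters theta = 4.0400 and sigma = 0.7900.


Stationary variance = sigma^2 / (2*theta)
= 0.7900^2 / (2*4.0400)
= 0.6241 / 8.0800
= 0.0772

0.0772


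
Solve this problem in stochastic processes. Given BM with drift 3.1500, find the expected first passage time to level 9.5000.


Expected first passage time = a/mu
= 9.5000/3.1500
= 3.0159

3.0159


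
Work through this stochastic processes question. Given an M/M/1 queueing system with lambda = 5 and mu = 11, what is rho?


rho = lambda/mu
= 5/11
= 0.4545

0.4545


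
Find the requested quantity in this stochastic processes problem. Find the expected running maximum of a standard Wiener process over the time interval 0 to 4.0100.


E(max B(s)) = sqrt(2t/pi)
= sqrt(2*4.0100/pi)
= sqrt(2.5528)
= 1.5978

1.5978


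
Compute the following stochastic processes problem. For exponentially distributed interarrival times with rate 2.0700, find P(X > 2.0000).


P(X > t) = exp(-lambda * t)
= exp(-2.0700 * 2.0000)
= exp(-4.1400) = 0.0159

0.0159


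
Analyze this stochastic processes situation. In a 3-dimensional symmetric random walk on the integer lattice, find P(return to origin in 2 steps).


P(return in 2 steps) = P(reverse first step) = 1/(2d)
= 1/6
= 0.1667

0.1667


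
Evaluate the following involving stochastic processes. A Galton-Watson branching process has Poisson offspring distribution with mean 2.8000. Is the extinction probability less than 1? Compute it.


Since mu = 2.8000 > 1, extinction prob q < 1.
Solve s = exp(mu*(s-1)) iteratively.
q = 0.0750

0.0750


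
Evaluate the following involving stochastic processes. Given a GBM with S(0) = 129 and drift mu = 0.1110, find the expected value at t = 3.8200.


E[S(t)] = S(0) * exp(mu * t)
= 129 * exp(0.1110 * 3.8200)
= 129 * 1.5281
= 197.1239

197.1239


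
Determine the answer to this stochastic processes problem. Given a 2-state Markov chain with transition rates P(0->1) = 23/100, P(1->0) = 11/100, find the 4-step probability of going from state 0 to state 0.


Computing P^4 by matrix multiplication.
P = [[0.7700, 0.2300], [0.1100, 0.8900]]
After raising P to the power 4:
P^4(0,0) = 0.4519

0.4519


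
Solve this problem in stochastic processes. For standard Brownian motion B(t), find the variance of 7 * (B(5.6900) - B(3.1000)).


Var(alpha*(B(t)-B(s))) = alpha^2 * (t-s)
= 7^2 * (5.6900 - 3.1000)
= 49 * 2.5900
= 126.9100

126.9100


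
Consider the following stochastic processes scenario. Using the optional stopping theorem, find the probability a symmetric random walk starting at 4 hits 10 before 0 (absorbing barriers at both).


By optional stopping theorem: E(M at tau) = M(0) = 4
P(hit 10)*10 + P(hit 0)*0 = 4
P(hit 10) = (4 - 0)/(10 - 0) = 2/5 = 0.4000

0.4000


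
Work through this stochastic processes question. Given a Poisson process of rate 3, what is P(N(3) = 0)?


P(N(t)=k) = (lambda*t)^k * exp(-lambda*t) / k!
lambda*t = 9
= 9^0 * exp(-9) / 0!
= 1 * 1.2341e-04 / 1
= 1.2341e-04

1.2341e-04


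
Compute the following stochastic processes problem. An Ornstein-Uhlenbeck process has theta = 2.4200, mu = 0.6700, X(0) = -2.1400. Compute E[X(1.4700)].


E[X(t)] = mu + (X(0) - mu)*exp(-theta*t)
= 0.6700 + (-2.1400 - 0.6700)*exp(-2.4200*1.4700)
= 0.6700 + -2.8100 * 0.0285
= 0.5899

0.5899


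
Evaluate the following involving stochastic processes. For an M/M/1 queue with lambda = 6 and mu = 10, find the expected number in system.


rho = 6/10 = 0.6000
L = rho/(1-rho)
= 0.6000/0.4000
= 1.5000

1.5000


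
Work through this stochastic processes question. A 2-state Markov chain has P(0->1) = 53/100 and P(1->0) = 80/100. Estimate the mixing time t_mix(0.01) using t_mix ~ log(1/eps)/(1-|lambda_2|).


lambda_2 = |1 - p01 - p10| = |1 - 0.5300 - 0.8000| = 0.3300
t_mix ~ log(1/eps)/(1 - |lambda_2|)
= log(100)/(1 - 0.3300) = 4.6052/0.6700
= 6.8734

6.8734


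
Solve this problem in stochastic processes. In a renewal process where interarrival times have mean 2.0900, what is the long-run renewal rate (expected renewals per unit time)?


Long-run renewal rate = 1/E(X)
= 1/2.0900
= 0.4785

0.4785


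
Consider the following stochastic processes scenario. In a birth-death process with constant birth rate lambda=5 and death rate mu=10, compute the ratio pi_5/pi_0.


For birth-death process, pi_n/pi_0 = (lambda/mu)^n
= (5/10)^5
= 0.0312

0.0312


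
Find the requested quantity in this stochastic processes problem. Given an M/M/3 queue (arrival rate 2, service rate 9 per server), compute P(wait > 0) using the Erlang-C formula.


a = lambda/mu = 0.2222
rho = a/c = 0.0741
Erlang-C formula applied:
C(c,a) = 0.0016

0.0016


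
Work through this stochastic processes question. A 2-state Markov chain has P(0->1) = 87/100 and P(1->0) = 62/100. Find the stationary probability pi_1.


Stationary distribution: pi_0 = p10/(p01+p10), pi_1 = p01/(p01+p10)
p01 = 0.8700, p10 = 0.6200
pi_1 = 0.5839

0.5839


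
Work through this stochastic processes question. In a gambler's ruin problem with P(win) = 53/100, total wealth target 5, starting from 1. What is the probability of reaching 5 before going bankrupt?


Gambler's ruin formula:
r = q/p = 0.4700/0.5300 = 0.8868
P(win) = (1 - r^i)/(1 - r^N)
= (1 - 0.8868^1)/(1 - 0.8868^5)
= 0.2507

0.2507


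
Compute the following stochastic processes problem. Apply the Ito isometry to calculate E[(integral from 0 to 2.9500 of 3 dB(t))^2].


By Ito isometry: E[(int f dB)^2] = int f^2 dt
= 3^2 * 2.9500
= 9 * 2.9500 = 26.5500

26.5500


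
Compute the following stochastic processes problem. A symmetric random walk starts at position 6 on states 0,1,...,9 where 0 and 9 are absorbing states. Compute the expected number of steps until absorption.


For symmetric RW on 0,...,N with absorbing barriers, E(i) = i*(N-i)
E(6) = 6 * 3 = 18

18


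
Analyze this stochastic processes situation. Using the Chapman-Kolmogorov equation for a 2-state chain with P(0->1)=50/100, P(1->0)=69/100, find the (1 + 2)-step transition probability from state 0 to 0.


P^3 = P^1 * P^2
Computing via matrix multiplication of the transition matrix.
Entry (0,0) of P^3 = 0.5769

0.5769


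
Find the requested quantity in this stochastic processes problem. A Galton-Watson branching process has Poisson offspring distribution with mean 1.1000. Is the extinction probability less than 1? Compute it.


Since mu = 1.1000 > 1, extinction prob q < 1.
Solve s = exp(mu*(s-1)) iteratively.
q = 0.8239

0.8239


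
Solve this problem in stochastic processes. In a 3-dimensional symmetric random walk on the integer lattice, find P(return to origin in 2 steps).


P(return in 2 steps) = P(reverse first step) = 1/(2d)
= 1/6
= 0.1667

0.1667


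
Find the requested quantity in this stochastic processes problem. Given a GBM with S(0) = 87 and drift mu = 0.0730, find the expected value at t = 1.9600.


E[S(t)] = S(0) * exp(mu * t)
= 87 * exp(0.0730 * 1.9600)
= 87 * 1.1538
= 100.3825

100.3825


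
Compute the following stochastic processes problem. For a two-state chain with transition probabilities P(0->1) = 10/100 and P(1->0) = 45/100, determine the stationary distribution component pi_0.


Stationary distribution: pi_0 = p10/(p01+p10), pi_1 = p01/(p01+p10)
p01 = 0.1000, p10 = 0.4500
pi_0 = 0.8182

0.8182


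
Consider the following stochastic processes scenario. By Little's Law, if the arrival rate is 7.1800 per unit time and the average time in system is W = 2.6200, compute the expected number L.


Little's Law: L = lambda * W
= 7.1800 * 2.6200
= 18.8116

18.8116


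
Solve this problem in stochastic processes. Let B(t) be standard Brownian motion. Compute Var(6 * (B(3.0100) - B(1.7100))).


Var(alpha*(B(t)-B(s))) = alpha^2 * (t-s)
= 6^2 * (3.0100 - 1.7100)
= 36 * 1.3000
= 46.8000

46.8000


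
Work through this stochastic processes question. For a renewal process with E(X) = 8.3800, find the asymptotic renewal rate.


Long-run renewal rate = 1/E(X)
= 1/8.3800
= 0.1193

0.1193


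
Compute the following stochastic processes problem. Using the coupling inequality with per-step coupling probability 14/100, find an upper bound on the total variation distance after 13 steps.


TV distance bound <= (1-delta)^n
= (1 - 0.1400)^13
= 0.8600^13
= 0.1408

0.1408


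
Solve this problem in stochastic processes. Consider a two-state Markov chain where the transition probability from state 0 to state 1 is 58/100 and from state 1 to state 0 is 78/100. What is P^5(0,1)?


Computing P^5 by matrix multiplication.
P = [[0.4200, 0.5800], [0.7800, 0.2200]]
After raising P to the power 5:
P^5(0,1) = 0.4290

0.4290


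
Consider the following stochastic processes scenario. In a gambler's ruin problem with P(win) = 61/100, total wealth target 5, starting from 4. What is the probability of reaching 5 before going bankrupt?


Gambler's ruin formula:
r = q/p = 0.3900/0.6100 = 0.6393
P(win) = (1 - r^i)/(1 - r^N)
= (1 - 0.6393^4)/(1 - 0.6393^5)
= 0.9325

0.9325


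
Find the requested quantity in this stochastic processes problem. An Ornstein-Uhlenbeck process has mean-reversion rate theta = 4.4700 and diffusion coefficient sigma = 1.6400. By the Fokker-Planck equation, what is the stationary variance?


Stationary variance = sigma^2 / (2*theta)
= 1.6400^2 / (2*4.4700)
= 2.6896 / 8.9400
= 0.3009

0.3009


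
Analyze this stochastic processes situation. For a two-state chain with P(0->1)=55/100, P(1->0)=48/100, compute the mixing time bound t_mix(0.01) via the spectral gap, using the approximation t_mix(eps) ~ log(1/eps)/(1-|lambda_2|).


lambda_2 = |1 - p01 - p10| = |1 - 0.5500 - 0.4800| = 0.0300
t_mix ~ log(1/eps)/(1 - |lambda_2|)
= log(100)/(1 - 0.0300) = 4.6052/0.9700
= 4.7476

4.7476


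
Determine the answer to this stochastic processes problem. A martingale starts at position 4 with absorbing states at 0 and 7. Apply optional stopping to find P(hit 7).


By optional stopping theorem: E(M at tau) = M(0) = 4
P(hit 7)*7 + P(hit 0)*0 = 4
P(hit 7) = (4 - 0)/(7 - 0) = 4/7 = 0.5714

0.5714


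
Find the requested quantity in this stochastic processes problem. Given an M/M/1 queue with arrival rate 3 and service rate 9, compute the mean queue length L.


rho = 3/9 = 0.3333
L = rho/(1-rho)
= 0.3333/0.6667
= 0.5000

0.5000


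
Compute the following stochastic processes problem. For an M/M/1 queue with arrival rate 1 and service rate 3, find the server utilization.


rho = lambda/mu
= 1/3
= 0.3333

0.3333


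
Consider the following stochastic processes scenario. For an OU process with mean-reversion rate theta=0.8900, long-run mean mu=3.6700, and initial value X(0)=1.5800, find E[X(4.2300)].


E[X(t)] = mu + (X(0) - mu)*exp(-theta*t)
= 3.6700 + (1.5800 - 3.6700)*exp(-0.8900*4.2300)
= 3.6700 + -2.0900 * 0.0232
= 3.6216

3.6216


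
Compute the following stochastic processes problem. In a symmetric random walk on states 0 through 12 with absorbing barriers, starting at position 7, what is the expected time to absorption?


For symmetric RW on 0,...,N with absorbing barriers, E(i) = i*(N-i)
E(7) = 7 * 5 = 35

35


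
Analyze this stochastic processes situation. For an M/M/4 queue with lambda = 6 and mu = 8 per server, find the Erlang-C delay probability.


a = lambda/mu = 0.7500
rho = a/c = 0.1875
Erlang-C formula applied:
C(c,a) = 0.0077

0.0077


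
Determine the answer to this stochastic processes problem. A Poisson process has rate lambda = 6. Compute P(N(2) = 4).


P(N(t)=k) = (lambda*t)^k * exp(-lambda*t) / k!
lambda*t = 12
= 12^4 * exp(-12) / 4!
= 20736 * 6.1442e-06 / 24
= 0.0053

0.0053


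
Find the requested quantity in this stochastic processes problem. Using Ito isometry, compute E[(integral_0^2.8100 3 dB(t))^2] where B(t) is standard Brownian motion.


By Ito isometry: E[(int f dB)^2] = int f^2 dt
= 3^2 * 2.8100
= 9 * 2.8100 = 25.2900

25.2900


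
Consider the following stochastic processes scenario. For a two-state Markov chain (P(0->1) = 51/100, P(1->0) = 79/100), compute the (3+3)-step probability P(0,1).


P^6 = P^3 * P^3
Computing via matrix multiplication of the transition matrix.
Entry (0,1) of P^6 = 0.3920

0.3920


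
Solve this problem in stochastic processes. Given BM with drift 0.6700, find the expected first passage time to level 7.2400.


Expected first passage time = a/mu
= 7.2400/0.6700
= 10.8060

10.8060


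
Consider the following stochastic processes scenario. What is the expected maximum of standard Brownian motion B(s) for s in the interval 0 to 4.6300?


E(max B(s)) = sqrt(2t/pi)
= sqrt(2*4.6300/pi)
= sqrt(2.9475)
= 1.7168

1.7168


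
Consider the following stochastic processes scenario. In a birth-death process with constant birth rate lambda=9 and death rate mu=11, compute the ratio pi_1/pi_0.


For birth-death process, pi_n/pi_0 = (lambda/mu)^n
= (9/11)^1
= 0.8182

0.8182


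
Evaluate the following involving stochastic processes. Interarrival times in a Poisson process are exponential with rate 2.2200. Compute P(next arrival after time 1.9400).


P(X > t) = exp(-lambda * t)
= exp(-2.2200 * 1.9400)
= exp(-4.3068) = 0.0135

0.0135


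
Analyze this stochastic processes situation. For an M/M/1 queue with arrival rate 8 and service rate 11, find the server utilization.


rho = lambda/mu
= 8/11
= 0.7273

0.7273


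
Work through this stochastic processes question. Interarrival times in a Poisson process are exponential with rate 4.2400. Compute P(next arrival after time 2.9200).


P(X > t) = exp(-lambda * t)
= exp(-4.2400 * 2.9200)
= exp(-12.3808) = 4.1984e-06

4.1984e-06


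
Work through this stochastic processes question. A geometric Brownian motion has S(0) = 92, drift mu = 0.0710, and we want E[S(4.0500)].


E[S(t)] = S(0) * exp(mu * t)
= 92 * exp(0.0710 * 4.0500)
= 92 * 1.3332
= 122.6505

122.6505


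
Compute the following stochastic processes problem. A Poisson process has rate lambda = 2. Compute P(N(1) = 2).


P(N(t)=k) = (lambda*t)^k * exp(-lambda*t) / k!
lambda*t = 2
= 2^2 * exp(-2) / 2!
= 4 * 0.1353 / 2
= 0.2707

0.2707


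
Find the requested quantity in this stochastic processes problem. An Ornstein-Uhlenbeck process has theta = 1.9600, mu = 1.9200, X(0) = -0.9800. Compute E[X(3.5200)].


E[X(t)] = mu + (X(0) - mu)*exp(-theta*t)
= 1.9200 + (-0.9800 - 1.9200)*exp(-1.9600*3.5200)
= 1.9200 + -2.9000 * 0.0010
= 1.9171

1.9171


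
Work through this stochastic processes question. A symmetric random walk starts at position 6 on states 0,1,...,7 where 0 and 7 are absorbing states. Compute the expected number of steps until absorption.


For symmetric RW on 0,...,N with absorbing barriers, E(i) = i*(N-i)
E(6) = 6 * 1 = 6

6


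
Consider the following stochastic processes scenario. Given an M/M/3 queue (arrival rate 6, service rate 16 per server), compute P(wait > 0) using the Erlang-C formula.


a = lambda/mu = 0.3750
rho = a/c = 0.1250
Erlang-C formula applied:
C(c,a) = 0.0069

0.0069


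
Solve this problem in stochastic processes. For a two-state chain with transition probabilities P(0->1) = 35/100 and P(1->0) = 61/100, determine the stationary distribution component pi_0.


Stationary distribution: pi_0 = p10/(p01+p10), pi_1 = p01/(p01+p10)
p01 = 0.3500, p10 = 0.6100
pi_0 = 0.6354

0.6354


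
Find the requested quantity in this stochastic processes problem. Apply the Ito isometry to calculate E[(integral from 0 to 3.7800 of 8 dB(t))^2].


By Ito isometry: E[(int f dB)^2] = int f^2 dt
= 8^2 * 3.7800
= 64 * 3.7800 = 241.9200

241.9200


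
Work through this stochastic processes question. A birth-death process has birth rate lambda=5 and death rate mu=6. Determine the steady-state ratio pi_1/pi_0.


For birth-death process, pi_n/pi_0 = (lambda/mu)^n
= (5/6)^1
= 0.8333

0.8333


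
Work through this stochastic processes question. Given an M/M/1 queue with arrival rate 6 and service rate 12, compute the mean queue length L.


rho = 6/12 = 0.5000
L = rho/(1-rho)
= 0.5000/0.5000
= 1.0000

1.0000


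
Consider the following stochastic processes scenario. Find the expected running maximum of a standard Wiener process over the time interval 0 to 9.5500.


E(max B(s)) = sqrt(2t/pi)
= sqrt(2*9.5500/pi)
= sqrt(6.0797)
= 2.4657

2.4657


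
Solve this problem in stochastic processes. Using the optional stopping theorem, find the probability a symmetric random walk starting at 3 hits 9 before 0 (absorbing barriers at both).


By optional stopping theorem: E(M at tau) = M(0) = 3
P(hit 9)*9 + P(hit 0)*0 = 3
P(hit 9) = (3 - 0)/(9 - 0) = 1/3 = 0.3333

0.3333


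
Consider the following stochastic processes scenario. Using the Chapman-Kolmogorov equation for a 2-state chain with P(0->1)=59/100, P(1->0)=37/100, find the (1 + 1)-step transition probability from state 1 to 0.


P^2 = P^1 * P^1
Computing via matrix multiplication of the transition matrix.
Entry (1,0) of P^2 = 0.3848

0.3848


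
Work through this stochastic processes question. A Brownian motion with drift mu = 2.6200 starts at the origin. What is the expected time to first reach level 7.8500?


Expected first passage time = a/mu
= 7.8500/2.6200
= 2.9962

2.9962


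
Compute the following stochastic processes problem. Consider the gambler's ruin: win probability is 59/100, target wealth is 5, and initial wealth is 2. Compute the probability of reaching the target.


Gambler's ruin formula:
r = q/p = 0.4100/0.5900 = 0.6949
P(win) = (1 - r^i)/(1 - r^N)
= (1 - 0.6949^2)/(1 - 0.6949^5)
= 0.6171

0.6171


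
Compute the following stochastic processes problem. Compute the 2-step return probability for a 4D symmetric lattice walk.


P(return in 2 steps) = P(reverse first step) = 1/(2d)
= 1/8
= 0.1250

0.1250


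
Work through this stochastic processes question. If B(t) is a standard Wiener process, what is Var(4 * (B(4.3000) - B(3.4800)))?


Var(alpha*(B(t)-B(s))) = alpha^2 * (t-s)
= 4^2 * (4.3000 - 3.4800)
= 16 * 0.8200
= 13.1200

13.1200


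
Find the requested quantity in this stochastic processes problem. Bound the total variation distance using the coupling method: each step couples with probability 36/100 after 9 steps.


TV distance bound <= (1-delta)^n
= (1 - 0.3600)^9
= 0.6400^9
= 0.0180

0.0180


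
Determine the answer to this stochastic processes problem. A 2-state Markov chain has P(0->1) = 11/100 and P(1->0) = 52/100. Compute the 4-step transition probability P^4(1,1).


Computing P^4 by matrix multiplication.
P = [[0.8900, 0.1100], [0.5200, 0.4800]]
After raising P to the power 4:
P^4(1,1) = 0.1901

0.1901


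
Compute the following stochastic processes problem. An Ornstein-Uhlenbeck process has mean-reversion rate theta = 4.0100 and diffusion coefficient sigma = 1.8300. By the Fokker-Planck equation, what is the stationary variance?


Stationary variance = sigma^2 / (2*theta)
= 1.8300^2 / (2*4.0100)
= 3.3489 / 8.0200
= 0.4176

0.4176


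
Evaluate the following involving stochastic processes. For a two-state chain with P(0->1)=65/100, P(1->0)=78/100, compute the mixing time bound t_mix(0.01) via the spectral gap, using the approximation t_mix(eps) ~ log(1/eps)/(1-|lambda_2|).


lambda_2 = |1 - p01 - p10| = |1 - 0.6500 - 0.7800| = 0.4300
t_mix ~ log(1/eps)/(1 - |lambda_2|)
= log(100)/(1 - 0.4300) = 4.6052/0.5700
= 8.0792

8.0792


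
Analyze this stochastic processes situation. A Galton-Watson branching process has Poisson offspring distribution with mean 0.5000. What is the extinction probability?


Since mu = 0.5000 <= 1, extinction probability = 1.

1.0000


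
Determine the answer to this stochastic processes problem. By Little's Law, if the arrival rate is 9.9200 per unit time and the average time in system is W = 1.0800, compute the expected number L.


Little's Law: L = lambda * W
= 9.9200 * 1.0800
= 10.7136

10.7136


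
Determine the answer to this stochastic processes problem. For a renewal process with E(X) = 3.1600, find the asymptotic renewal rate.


Long-run renewal rate = 1/E(X)
= 1/3.1600
= 0.3165

0.3165


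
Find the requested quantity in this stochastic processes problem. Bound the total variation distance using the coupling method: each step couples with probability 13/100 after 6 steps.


TV distance bound <= (1-delta)^n
= (1 - 0.1300)^6
= 0.8700^6
= 0.4336

0.4336


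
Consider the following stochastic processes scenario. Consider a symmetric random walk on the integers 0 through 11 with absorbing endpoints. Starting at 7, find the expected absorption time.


For symmetric RW on 0,...,N with absorbing barriers, E(i) = i*(N-i)
E(7) = 7 * 4 = 28

28


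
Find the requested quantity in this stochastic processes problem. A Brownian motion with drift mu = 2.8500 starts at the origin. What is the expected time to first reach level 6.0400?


Expected first passage time = a/mu
= 6.0400/2.8500
= 2.1193

2.1193


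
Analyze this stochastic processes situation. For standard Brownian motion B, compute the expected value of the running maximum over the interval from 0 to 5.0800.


E(max B(s)) = sqrt(2t/pi)
= sqrt(2*5.0800/pi)
= sqrt(3.2340)
= 1.7983

1.7983


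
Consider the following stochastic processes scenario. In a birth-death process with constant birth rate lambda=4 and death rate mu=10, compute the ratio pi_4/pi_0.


For birth-death process, pi_n/pi_0 = (lambda/mu)^n
= (4/10)^4
= 0.0256

0.0256


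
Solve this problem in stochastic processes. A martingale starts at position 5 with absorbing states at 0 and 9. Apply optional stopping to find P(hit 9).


By optional stopping theorem: E(M at tau) = M(0) = 5
P(hit 9)*9 + P(hit 0)*0 = 5
P(hit 9) = (5 - 0)/(9 - 0) = 5/9 = 0.5556

0.5556


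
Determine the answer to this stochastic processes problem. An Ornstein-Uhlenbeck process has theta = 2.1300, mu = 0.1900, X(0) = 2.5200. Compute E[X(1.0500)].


E[X(t)] = mu + (X(0) - mu)*exp(-theta*t)
= 0.1900 + (2.5200 - 0.1900)*exp(-2.1300*1.0500)
= 0.1900 + 2.3300 * 0.1068
= 0.4389

0.4389


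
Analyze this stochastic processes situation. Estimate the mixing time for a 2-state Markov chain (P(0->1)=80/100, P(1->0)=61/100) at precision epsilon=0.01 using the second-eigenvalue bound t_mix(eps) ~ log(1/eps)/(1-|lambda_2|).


lambda_2 = |1 - p01 - p10| = |1 - 0.8000 - 0.6100| = 0.4100
t_mix ~ log(1/eps)/(1 - |lambda_2|)
= log(100)/(1 - 0.4100) = 4.6052/0.5900
= 7.8054

7.8054


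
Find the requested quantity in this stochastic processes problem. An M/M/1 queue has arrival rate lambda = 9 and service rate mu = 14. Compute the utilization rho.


rho = lambda/mu
= 9/14
= 0.6429

0.6429


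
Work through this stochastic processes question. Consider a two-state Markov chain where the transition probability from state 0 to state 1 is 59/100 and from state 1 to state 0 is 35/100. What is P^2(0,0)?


Computing P^2 by matrix multiplication.
P = [[0.4100, 0.5900], [0.3500, 0.6500]]
After raising P to the power 2:
P^2(0,0) = 0.3746

0.3746


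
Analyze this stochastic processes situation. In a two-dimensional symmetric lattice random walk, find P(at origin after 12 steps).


P = C(12,6)^2 / 4^12
= 924^2 / 16777216
= 853776 / 16777216
= 0.0509

0.0509


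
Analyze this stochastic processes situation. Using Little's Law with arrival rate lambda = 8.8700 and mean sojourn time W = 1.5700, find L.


Little's Law: L = lambda * W
= 8.8700 * 1.5700
= 13.9259

13.9259


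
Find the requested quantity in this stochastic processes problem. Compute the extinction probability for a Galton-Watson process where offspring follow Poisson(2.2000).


Since mu = 2.2000 > 1, extinction prob q < 1.
Solve s = exp(mu*(s-1)) iteratively.
q = 0.1563

0.1563


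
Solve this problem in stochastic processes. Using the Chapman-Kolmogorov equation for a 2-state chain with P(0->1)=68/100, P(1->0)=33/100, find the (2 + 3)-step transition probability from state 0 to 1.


P^5 = P^2 * P^3
Computing via matrix multiplication of the transition matrix.
Entry (0,1) of P^5 = 0.6733

0.6733


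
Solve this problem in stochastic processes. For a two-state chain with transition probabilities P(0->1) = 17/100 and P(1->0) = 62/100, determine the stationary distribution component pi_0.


Stationary distribution: pi_0 = p10/(p01+p10), pi_1 = p01/(p01+p10)
p01 = 0.1700, p10 = 0.6200
pi_0 = 0.7848

0.7848


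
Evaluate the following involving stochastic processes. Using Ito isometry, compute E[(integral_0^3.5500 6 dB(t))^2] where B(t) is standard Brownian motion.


By Ito isometry: E[(int f dB)^2] = int f^2 dt
= 6^2 * 3.5500
= 36 * 3.5500 = 127.8000

127.8000


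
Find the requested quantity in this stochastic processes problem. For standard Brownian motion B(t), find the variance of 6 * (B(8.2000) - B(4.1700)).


Var(alpha*(B(t)-B(s))) = alpha^2 * (t-s)
= 6^2 * (8.2000 - 4.1700)
= 36 * 4.0300
= 145.0800

145.0800


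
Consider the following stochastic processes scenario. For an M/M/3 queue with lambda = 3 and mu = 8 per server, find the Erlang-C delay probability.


a = lambda/mu = 0.3750
rho = a/c = 0.1250
Erlang-C formula applied:
C(c,a) = 0.0069

0.0069


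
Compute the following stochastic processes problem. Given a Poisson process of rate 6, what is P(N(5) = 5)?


P(N(t)=k) = (lambda*t)^k * exp(-lambda*t) / k!
lambda*t = 30
= 30^5 * exp(-30) / 5!
= 24300000 * 9.3576e-14 / 120
= 1.8949e-08

1.8949e-08


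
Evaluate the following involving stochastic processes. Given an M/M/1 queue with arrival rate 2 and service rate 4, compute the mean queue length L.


rho = 2/4 = 0.5000
L = rho/(1-rho)
= 0.5000/0.5000
= 1.0000

1.0000


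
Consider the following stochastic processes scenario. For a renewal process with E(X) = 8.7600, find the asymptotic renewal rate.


Long-run renewal rate = 1/E(X)
= 1/8.7600
= 0.1142

0.1142


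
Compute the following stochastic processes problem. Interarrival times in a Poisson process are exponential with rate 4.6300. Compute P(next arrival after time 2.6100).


P(X > t) = exp(-lambda * t)
= exp(-4.6300 * 2.6100)
= exp(-12.0843) = 5.6475e-06

5.6475e-06


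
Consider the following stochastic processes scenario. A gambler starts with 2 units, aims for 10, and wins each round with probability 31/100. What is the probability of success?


Gambler's ruin formula:
r = q/p = 0.6900/0.3100 = 2.2258
P(win) = (1 - r^i)/(1 - r^N)
= (1 - 2.2258^2)/(1 - 2.2258^10)
= 0.0013

0.0013


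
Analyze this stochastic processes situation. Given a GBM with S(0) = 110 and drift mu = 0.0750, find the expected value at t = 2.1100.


E[S(t)] = S(0) * exp(mu * t)
= 110 * exp(0.0750 * 2.1100)
= 110 * 1.1715
= 128.8605

128.8605


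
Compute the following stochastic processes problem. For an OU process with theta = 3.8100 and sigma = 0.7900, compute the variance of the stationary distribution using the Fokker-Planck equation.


Stationary variance = sigma^2 / (2*theta)
= 0.7900^2 / (2*3.8100)
= 0.6241 / 7.6200
= 0.0819

0.0819


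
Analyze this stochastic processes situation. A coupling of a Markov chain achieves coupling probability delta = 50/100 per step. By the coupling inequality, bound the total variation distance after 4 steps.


TV distance bound <= (1-delta)^n
= (1 - 0.5000)^4
= 0.5000^4
= 0.0625

0.0625


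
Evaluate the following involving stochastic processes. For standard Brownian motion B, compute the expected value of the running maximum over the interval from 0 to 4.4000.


E(max B(s)) = sqrt(2t/pi)
= sqrt(2*4.4000/pi)
= sqrt(2.8011)
= 1.6737

1.6737


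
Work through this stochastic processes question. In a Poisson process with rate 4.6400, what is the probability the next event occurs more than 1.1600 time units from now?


P(X > t) = exp(-lambda * t)
= exp(-4.6400 * 1.1600)
= exp(-5.3824) = 0.0046

0.0046


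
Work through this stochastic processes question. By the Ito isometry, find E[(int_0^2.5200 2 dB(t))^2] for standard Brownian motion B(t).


By Ito isometry: E[(int f dB)^2] = int f^2 dt
= 2^2 * 2.5200
= 4 * 2.5200 = 10.0800

10.0800


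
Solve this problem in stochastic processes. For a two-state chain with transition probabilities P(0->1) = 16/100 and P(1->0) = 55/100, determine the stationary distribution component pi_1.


Stationary distribution: pi_0 = p10/(p01+p10), pi_1 = p01/(p01+p10)
p01 = 0.1600, p10 = 0.5500
pi_1 = 0.2254

0.2254


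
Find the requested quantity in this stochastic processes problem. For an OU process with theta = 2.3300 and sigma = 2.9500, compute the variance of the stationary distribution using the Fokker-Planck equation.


Stationary variance = sigma^2 / (2*theta)
= 2.9500^2 / (2*2.3300)
= 8.7025 / 4.6600
= 1.8675

1.8675


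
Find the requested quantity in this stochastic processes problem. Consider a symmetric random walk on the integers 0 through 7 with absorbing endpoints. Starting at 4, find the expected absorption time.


For symmetric RW on 0,...,N with absorbing barriers, E(i) = i*(N-i)
E(4) = 4 * 3 = 12

12


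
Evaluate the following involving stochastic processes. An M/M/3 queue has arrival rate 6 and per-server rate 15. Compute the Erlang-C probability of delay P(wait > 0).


a = lambda/mu = 0.4000
rho = a/c = 0.1333
Erlang-C formula applied:
C(c,a) = 0.0082

0.0082


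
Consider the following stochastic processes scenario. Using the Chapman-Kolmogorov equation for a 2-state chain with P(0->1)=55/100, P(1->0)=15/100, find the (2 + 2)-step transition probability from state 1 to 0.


P^4 = P^2 * P^2
Computing via matrix multiplication of the transition matrix.
Entry (1,0) of P^4 = 0.2125

0.2125
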